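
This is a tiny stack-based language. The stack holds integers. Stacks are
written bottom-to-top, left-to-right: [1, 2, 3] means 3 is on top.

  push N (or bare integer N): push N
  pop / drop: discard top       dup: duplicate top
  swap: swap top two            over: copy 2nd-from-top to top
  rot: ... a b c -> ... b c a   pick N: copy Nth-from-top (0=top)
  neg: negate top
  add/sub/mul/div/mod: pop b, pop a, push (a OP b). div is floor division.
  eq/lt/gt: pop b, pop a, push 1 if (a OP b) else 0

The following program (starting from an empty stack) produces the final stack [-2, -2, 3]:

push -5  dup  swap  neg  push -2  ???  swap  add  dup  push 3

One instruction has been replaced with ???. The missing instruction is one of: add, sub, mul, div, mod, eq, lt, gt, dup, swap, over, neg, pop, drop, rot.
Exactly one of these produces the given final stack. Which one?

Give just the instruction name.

Stack before ???: [-5, 5, -2]
Stack after ???:  [-5, 3]
The instruction that transforms [-5, 5, -2] -> [-5, 3] is: add

Answer: add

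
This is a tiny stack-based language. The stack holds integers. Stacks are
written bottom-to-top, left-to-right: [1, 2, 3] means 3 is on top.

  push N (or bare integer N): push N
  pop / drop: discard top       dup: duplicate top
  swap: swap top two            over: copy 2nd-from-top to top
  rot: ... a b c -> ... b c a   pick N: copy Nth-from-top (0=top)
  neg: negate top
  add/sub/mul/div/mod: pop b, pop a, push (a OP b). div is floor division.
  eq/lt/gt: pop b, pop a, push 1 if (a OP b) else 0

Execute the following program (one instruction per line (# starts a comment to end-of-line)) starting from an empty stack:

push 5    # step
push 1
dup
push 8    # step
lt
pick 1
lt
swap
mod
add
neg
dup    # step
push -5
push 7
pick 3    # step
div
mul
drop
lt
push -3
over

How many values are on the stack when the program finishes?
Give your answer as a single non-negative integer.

Answer: 3

Derivation:
After 'push 5': stack = [5] (depth 1)
After 'push 1': stack = [5, 1] (depth 2)
After 'dup': stack = [5, 1, 1] (depth 3)
After 'push 8': stack = [5, 1, 1, 8] (depth 4)
After 'lt': stack = [5, 1, 1] (depth 3)
After 'pick 1': stack = [5, 1, 1, 1] (depth 4)
After 'lt': stack = [5, 1, 0] (depth 3)
After 'swap': stack = [5, 0, 1] (depth 3)
After 'mod': stack = [5, 0] (depth 2)
After 'add': stack = [5] (depth 1)
  ...
After 'dup': stack = [-5, -5] (depth 2)
After 'push -5': stack = [-5, -5, -5] (depth 3)
After 'push 7': stack = [-5, -5, -5, 7] (depth 4)
After 'pick 3': stack = [-5, -5, -5, 7, -5] (depth 5)
After 'div': stack = [-5, -5, -5, -2] (depth 4)
After 'mul': stack = [-5, -5, 10] (depth 3)
After 'drop': stack = [-5, -5] (depth 2)
After 'lt': stack = [0] (depth 1)
After 'push -3': stack = [0, -3] (depth 2)
After 'over': stack = [0, -3, 0] (depth 3)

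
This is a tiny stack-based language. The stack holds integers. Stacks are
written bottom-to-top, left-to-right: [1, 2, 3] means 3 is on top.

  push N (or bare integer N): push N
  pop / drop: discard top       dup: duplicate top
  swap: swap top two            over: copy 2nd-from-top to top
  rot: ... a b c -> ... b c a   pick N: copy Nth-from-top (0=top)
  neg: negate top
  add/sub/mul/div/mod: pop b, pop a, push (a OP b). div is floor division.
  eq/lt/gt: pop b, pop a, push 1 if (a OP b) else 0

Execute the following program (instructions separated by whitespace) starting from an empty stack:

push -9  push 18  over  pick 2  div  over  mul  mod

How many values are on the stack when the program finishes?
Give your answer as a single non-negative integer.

Answer: 2

Derivation:
After 'push -9': stack = [-9] (depth 1)
After 'push 18': stack = [-9, 18] (depth 2)
After 'over': stack = [-9, 18, -9] (depth 3)
After 'pick 2': stack = [-9, 18, -9, -9] (depth 4)
After 'div': stack = [-9, 18, 1] (depth 3)
After 'over': stack = [-9, 18, 1, 18] (depth 4)
After 'mul': stack = [-9, 18, 18] (depth 3)
After 'mod': stack = [-9, 0] (depth 2)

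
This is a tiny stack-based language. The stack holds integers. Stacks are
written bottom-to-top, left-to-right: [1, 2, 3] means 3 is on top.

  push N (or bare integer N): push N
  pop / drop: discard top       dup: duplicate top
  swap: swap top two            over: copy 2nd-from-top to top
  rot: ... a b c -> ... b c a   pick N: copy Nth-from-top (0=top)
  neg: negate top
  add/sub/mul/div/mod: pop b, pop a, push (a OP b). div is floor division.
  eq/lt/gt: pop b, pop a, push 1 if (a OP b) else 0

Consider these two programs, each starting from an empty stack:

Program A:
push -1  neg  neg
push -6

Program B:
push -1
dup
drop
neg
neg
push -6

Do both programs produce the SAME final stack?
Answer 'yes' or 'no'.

Answer: yes

Derivation:
Program A trace:
  After 'push -1': [-1]
  After 'neg': [1]
  After 'neg': [-1]
  After 'push -6': [-1, -6]
Program A final stack: [-1, -6]

Program B trace:
  After 'push -1': [-1]
  After 'dup': [-1, -1]
  After 'drop': [-1]
  After 'neg': [1]
  After 'neg': [-1]
  After 'push -6': [-1, -6]
Program B final stack: [-1, -6]
Same: yes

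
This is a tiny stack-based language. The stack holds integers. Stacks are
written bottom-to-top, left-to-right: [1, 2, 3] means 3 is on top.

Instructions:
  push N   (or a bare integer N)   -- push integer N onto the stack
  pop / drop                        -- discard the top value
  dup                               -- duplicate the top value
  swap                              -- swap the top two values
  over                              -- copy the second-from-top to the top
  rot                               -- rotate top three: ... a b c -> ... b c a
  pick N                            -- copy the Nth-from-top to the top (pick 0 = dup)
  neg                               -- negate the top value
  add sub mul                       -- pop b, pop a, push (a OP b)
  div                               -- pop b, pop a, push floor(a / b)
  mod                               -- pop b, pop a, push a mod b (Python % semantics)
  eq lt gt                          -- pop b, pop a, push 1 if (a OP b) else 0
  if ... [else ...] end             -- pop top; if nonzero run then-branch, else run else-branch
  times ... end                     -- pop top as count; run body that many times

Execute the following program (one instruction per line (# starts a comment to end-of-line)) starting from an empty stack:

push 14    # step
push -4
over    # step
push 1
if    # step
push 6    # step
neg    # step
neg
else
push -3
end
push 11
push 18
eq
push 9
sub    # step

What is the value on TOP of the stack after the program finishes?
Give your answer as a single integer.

Answer: -9

Derivation:
After 'push 14': [14]
After 'push -4': [14, -4]
After 'over': [14, -4, 14]
After 'push 1': [14, -4, 14, 1]
After 'if': [14, -4, 14]
After 'push 6': [14, -4, 14, 6]
After 'neg': [14, -4, 14, -6]
After 'neg': [14, -4, 14, 6]
After 'push 11': [14, -4, 14, 6, 11]
After 'push 18': [14, -4, 14, 6, 11, 18]
After 'eq': [14, -4, 14, 6, 0]
After 'push 9': [14, -4, 14, 6, 0, 9]
After 'sub': [14, -4, 14, 6, -9]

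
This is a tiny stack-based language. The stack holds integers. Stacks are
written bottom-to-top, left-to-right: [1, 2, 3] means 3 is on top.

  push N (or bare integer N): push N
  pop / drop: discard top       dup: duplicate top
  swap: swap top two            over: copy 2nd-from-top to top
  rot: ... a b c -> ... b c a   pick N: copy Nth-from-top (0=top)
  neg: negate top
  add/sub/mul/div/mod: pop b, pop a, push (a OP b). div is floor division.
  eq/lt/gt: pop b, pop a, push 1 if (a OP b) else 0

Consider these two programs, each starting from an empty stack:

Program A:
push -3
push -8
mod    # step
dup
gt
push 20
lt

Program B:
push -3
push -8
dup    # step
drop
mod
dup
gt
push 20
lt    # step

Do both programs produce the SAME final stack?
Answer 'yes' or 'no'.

Program A trace:
  After 'push -3': [-3]
  After 'push -8': [-3, -8]
  After 'mod': [-3]
  After 'dup': [-3, -3]
  After 'gt': [0]
  After 'push 20': [0, 20]
  After 'lt': [1]
Program A final stack: [1]

Program B trace:
  After 'push -3': [-3]
  After 'push -8': [-3, -8]
  After 'dup': [-3, -8, -8]
  After 'drop': [-3, -8]
  After 'mod': [-3]
  After 'dup': [-3, -3]
  After 'gt': [0]
  After 'push 20': [0, 20]
  After 'lt': [1]
Program B final stack: [1]
Same: yes

Answer: yes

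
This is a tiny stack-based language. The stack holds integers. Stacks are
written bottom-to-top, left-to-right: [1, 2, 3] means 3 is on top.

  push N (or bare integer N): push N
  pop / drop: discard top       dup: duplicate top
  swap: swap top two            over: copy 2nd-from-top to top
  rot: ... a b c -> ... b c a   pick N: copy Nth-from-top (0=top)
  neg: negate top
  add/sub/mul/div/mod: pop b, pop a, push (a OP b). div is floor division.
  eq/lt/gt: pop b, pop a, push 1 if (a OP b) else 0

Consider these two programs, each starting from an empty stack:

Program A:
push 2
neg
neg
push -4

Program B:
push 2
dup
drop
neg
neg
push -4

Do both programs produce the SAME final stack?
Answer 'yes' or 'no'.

Answer: yes

Derivation:
Program A trace:
  After 'push 2': [2]
  After 'neg': [-2]
  After 'neg': [2]
  After 'push -4': [2, -4]
Program A final stack: [2, -4]

Program B trace:
  After 'push 2': [2]
  After 'dup': [2, 2]
  After 'drop': [2]
  After 'neg': [-2]
  After 'neg': [2]
  After 'push -4': [2, -4]
Program B final stack: [2, -4]
Same: yes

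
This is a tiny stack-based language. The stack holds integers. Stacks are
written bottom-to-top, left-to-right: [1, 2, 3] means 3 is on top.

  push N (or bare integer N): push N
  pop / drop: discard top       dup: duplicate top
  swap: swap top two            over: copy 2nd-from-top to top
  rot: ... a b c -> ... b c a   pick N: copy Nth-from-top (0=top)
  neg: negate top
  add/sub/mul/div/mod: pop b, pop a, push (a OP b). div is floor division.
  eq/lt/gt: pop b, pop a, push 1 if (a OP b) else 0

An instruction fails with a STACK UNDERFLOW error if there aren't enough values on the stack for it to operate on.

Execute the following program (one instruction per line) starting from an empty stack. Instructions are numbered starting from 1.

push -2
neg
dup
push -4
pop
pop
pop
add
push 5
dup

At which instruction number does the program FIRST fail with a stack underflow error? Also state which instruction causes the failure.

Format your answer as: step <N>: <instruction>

Step 1 ('push -2'): stack = [-2], depth = 1
Step 2 ('neg'): stack = [2], depth = 1
Step 3 ('dup'): stack = [2, 2], depth = 2
Step 4 ('push -4'): stack = [2, 2, -4], depth = 3
Step 5 ('pop'): stack = [2, 2], depth = 2
Step 6 ('pop'): stack = [2], depth = 1
Step 7 ('pop'): stack = [], depth = 0
Step 8 ('add'): needs 2 value(s) but depth is 0 — STACK UNDERFLOW

Answer: step 8: add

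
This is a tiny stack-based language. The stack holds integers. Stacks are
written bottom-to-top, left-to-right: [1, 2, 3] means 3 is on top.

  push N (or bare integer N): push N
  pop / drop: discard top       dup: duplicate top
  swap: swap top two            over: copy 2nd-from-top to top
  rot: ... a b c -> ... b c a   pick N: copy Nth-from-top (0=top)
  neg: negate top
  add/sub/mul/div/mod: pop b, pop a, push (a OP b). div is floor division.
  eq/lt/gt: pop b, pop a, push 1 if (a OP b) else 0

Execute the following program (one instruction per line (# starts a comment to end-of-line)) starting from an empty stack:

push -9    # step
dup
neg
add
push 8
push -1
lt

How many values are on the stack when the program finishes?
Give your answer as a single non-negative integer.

After 'push -9': stack = [-9] (depth 1)
After 'dup': stack = [-9, -9] (depth 2)
After 'neg': stack = [-9, 9] (depth 2)
After 'add': stack = [0] (depth 1)
After 'push 8': stack = [0, 8] (depth 2)
After 'push -1': stack = [0, 8, -1] (depth 3)
After 'lt': stack = [0, 0] (depth 2)

Answer: 2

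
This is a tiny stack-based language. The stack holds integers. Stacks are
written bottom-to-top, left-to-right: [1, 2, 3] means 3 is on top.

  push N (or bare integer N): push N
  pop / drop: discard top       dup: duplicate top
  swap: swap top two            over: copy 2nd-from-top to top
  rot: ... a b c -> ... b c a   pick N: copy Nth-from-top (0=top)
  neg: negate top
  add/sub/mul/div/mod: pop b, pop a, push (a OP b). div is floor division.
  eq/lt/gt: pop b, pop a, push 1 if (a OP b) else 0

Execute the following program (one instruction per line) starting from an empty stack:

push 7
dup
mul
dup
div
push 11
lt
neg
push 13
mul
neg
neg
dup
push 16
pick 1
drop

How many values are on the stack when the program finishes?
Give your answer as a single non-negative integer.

Answer: 3

Derivation:
After 'push 7': stack = [7] (depth 1)
After 'dup': stack = [7, 7] (depth 2)
After 'mul': stack = [49] (depth 1)
After 'dup': stack = [49, 49] (depth 2)
After 'div': stack = [1] (depth 1)
After 'push 11': stack = [1, 11] (depth 2)
After 'lt': stack = [1] (depth 1)
After 'neg': stack = [-1] (depth 1)
After 'push 13': stack = [-1, 13] (depth 2)
After 'mul': stack = [-13] (depth 1)
After 'neg': stack = [13] (depth 1)
After 'neg': stack = [-13] (depth 1)
After 'dup': stack = [-13, -13] (depth 2)
After 'push 16': stack = [-13, -13, 16] (depth 3)
After 'pick 1': stack = [-13, -13, 16, -13] (depth 4)
After 'drop': stack = [-13, -13, 16] (depth 3)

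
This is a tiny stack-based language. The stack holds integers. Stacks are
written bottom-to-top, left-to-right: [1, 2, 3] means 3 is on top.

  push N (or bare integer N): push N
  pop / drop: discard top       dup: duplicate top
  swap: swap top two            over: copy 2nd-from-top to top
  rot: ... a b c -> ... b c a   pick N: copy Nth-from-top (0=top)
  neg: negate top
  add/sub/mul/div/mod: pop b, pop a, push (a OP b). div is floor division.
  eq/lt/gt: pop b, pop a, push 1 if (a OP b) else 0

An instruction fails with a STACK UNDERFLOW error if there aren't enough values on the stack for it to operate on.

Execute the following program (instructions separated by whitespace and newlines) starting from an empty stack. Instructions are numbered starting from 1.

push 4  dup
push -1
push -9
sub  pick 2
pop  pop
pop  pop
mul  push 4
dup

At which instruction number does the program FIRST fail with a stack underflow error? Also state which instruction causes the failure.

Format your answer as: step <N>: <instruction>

Step 1 ('push 4'): stack = [4], depth = 1
Step 2 ('dup'): stack = [4, 4], depth = 2
Step 3 ('push -1'): stack = [4, 4, -1], depth = 3
Step 4 ('push -9'): stack = [4, 4, -1, -9], depth = 4
Step 5 ('sub'): stack = [4, 4, 8], depth = 3
Step 6 ('pick 2'): stack = [4, 4, 8, 4], depth = 4
Step 7 ('pop'): stack = [4, 4, 8], depth = 3
Step 8 ('pop'): stack = [4, 4], depth = 2
Step 9 ('pop'): stack = [4], depth = 1
Step 10 ('pop'): stack = [], depth = 0
Step 11 ('mul'): needs 2 value(s) but depth is 0 — STACK UNDERFLOW

Answer: step 11: mul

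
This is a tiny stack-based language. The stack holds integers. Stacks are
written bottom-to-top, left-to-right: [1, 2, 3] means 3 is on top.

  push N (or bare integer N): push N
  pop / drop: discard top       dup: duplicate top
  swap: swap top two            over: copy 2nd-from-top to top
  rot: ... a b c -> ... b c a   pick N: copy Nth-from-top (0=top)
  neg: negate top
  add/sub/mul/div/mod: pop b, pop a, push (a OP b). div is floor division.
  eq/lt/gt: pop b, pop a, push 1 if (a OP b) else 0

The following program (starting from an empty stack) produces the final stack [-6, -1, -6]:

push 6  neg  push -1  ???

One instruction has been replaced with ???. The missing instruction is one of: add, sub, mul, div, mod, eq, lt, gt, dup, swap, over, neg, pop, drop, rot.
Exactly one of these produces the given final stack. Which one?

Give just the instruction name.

Stack before ???: [-6, -1]
Stack after ???:  [-6, -1, -6]
The instruction that transforms [-6, -1] -> [-6, -1, -6] is: over

Answer: over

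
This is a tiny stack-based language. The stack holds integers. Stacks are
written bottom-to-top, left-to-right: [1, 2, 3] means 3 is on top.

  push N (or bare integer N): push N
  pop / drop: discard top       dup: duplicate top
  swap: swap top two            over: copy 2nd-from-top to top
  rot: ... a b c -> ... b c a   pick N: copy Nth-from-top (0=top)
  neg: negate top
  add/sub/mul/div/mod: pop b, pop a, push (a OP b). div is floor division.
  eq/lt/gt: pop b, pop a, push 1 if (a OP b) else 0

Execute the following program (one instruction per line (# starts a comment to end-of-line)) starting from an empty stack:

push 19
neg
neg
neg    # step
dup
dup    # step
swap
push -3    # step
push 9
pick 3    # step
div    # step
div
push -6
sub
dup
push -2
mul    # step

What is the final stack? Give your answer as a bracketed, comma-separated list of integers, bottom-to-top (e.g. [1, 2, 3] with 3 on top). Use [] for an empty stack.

Answer: [-19, -19, -19, 9, -18]

Derivation:
After 'push 19': [19]
After 'neg': [-19]
After 'neg': [19]
After 'neg': [-19]
After 'dup': [-19, -19]
After 'dup': [-19, -19, -19]
After 'swap': [-19, -19, -19]
After 'push -3': [-19, -19, -19, -3]
After 'push 9': [-19, -19, -19, -3, 9]
After 'pick 3': [-19, -19, -19, -3, 9, -19]
After 'div': [-19, -19, -19, -3, -1]
After 'div': [-19, -19, -19, 3]
After 'push -6': [-19, -19, -19, 3, -6]
After 'sub': [-19, -19, -19, 9]
After 'dup': [-19, -19, -19, 9, 9]
After 'push -2': [-19, -19, -19, 9, 9, -2]
After 'mul': [-19, -19, -19, 9, -18]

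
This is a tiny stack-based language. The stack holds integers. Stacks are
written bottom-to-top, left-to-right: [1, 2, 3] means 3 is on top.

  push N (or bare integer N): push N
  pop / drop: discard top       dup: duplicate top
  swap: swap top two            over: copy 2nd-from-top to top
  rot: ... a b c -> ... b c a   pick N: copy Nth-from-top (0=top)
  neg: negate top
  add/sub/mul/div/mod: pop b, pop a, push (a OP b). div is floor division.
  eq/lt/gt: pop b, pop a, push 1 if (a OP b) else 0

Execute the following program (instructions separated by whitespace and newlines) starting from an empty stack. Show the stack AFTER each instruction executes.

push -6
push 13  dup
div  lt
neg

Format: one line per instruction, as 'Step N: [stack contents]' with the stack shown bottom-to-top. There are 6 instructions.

Step 1: [-6]
Step 2: [-6, 13]
Step 3: [-6, 13, 13]
Step 4: [-6, 1]
Step 5: [1]
Step 6: [-1]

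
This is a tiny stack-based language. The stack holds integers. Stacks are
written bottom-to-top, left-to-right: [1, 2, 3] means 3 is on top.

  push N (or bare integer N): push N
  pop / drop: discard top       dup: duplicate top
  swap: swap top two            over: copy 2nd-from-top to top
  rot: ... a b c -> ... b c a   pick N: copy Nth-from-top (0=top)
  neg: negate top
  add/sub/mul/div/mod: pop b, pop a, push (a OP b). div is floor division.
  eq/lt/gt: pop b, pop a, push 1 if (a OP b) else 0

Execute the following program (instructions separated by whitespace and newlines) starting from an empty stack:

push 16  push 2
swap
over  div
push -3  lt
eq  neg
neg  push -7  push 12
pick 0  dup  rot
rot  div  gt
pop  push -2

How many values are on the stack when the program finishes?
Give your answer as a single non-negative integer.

After 'push 16': stack = [16] (depth 1)
After 'push 2': stack = [16, 2] (depth 2)
After 'swap': stack = [2, 16] (depth 2)
After 'over': stack = [2, 16, 2] (depth 3)
After 'div': stack = [2, 8] (depth 2)
After 'push -3': stack = [2, 8, -3] (depth 3)
After 'lt': stack = [2, 0] (depth 2)
After 'eq': stack = [0] (depth 1)
After 'neg': stack = [0] (depth 1)
After 'neg': stack = [0] (depth 1)
After 'push -7': stack = [0, -7] (depth 2)
After 'push 12': stack = [0, -7, 12] (depth 3)
After 'pick 0': stack = [0, -7, 12, 12] (depth 4)
After 'dup': stack = [0, -7, 12, 12, 12] (depth 5)
After 'rot': stack = [0, -7, 12, 12, 12] (depth 5)
After 'rot': stack = [0, -7, 12, 12, 12] (depth 5)
After 'div': stack = [0, -7, 12, 1] (depth 4)
After 'gt': stack = [0, -7, 1] (depth 3)
After 'pop': stack = [0, -7] (depth 2)
After 'push -2': stack = [0, -7, -2] (depth 3)

Answer: 3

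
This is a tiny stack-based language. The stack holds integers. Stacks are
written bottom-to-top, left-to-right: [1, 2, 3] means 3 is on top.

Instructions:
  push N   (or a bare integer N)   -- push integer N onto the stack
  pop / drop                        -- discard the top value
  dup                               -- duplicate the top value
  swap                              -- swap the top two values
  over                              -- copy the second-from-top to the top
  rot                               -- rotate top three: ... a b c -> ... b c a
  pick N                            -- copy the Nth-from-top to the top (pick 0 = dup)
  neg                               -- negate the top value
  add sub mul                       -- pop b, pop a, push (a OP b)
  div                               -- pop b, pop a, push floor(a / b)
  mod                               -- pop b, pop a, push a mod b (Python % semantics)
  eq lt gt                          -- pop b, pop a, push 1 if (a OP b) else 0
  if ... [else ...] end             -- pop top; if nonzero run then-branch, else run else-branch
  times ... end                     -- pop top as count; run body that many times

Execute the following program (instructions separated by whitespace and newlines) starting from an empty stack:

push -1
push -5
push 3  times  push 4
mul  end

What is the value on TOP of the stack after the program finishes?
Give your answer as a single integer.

After 'push -1': [-1]
After 'push -5': [-1, -5]
After 'push 3': [-1, -5, 3]
After 'times': [-1, -5]
After 'push 4': [-1, -5, 4]
After 'mul': [-1, -20]
After 'push 4': [-1, -20, 4]
After 'mul': [-1, -80]
After 'push 4': [-1, -80, 4]
After 'mul': [-1, -320]

Answer: -320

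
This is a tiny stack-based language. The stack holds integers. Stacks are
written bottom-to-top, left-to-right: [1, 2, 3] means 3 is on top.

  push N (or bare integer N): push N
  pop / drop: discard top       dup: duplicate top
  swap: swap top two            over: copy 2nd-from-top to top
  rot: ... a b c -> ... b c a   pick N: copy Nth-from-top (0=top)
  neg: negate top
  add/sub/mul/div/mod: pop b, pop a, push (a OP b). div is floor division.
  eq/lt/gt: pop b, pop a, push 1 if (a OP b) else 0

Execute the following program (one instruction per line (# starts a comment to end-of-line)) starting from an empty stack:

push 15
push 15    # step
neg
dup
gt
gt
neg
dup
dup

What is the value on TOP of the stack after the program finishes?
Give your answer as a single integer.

Answer: -1

Derivation:
After 'push 15': [15]
After 'push 15': [15, 15]
After 'neg': [15, -15]
After 'dup': [15, -15, -15]
After 'gt': [15, 0]
After 'gt': [1]
After 'neg': [-1]
After 'dup': [-1, -1]
After 'dup': [-1, -1, -1]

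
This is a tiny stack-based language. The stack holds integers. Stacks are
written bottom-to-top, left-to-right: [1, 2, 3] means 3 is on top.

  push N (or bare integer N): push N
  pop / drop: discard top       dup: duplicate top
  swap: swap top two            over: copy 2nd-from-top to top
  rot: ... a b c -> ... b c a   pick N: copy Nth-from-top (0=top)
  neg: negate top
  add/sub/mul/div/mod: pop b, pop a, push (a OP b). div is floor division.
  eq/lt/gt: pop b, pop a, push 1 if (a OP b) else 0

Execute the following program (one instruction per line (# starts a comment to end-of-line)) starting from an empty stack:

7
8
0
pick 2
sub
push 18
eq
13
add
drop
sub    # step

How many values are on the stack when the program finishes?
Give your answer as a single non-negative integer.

After 'push 7': stack = [7] (depth 1)
After 'push 8': stack = [7, 8] (depth 2)
After 'push 0': stack = [7, 8, 0] (depth 3)
After 'pick 2': stack = [7, 8, 0, 7] (depth 4)
After 'sub': stack = [7, 8, -7] (depth 3)
After 'push 18': stack = [7, 8, -7, 18] (depth 4)
After 'eq': stack = [7, 8, 0] (depth 3)
After 'push 13': stack = [7, 8, 0, 13] (depth 4)
After 'add': stack = [7, 8, 13] (depth 3)
After 'drop': stack = [7, 8] (depth 2)
After 'sub': stack = [-1] (depth 1)

Answer: 1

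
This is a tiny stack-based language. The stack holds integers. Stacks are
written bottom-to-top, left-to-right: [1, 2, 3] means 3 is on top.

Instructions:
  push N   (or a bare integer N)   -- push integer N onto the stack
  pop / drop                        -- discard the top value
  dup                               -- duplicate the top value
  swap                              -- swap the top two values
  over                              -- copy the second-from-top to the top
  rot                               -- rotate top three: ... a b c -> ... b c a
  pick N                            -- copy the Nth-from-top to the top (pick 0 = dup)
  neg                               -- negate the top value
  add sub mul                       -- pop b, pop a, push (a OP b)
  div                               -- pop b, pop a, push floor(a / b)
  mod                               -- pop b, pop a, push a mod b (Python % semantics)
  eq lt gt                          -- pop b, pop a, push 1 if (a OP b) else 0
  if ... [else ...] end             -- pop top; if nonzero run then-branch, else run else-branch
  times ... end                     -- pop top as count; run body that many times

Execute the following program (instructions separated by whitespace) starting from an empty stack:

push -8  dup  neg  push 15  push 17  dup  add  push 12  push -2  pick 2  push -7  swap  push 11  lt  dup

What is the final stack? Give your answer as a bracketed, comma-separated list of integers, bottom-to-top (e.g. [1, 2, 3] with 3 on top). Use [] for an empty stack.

After 'push -8': [-8]
After 'dup': [-8, -8]
After 'neg': [-8, 8]
After 'push 15': [-8, 8, 15]
After 'push 17': [-8, 8, 15, 17]
After 'dup': [-8, 8, 15, 17, 17]
After 'add': [-8, 8, 15, 34]
After 'push 12': [-8, 8, 15, 34, 12]
After 'push -2': [-8, 8, 15, 34, 12, -2]
After 'pick 2': [-8, 8, 15, 34, 12, -2, 34]
After 'push -7': [-8, 8, 15, 34, 12, -2, 34, -7]
After 'swap': [-8, 8, 15, 34, 12, -2, -7, 34]
After 'push 11': [-8, 8, 15, 34, 12, -2, -7, 34, 11]
After 'lt': [-8, 8, 15, 34, 12, -2, -7, 0]
After 'dup': [-8, 8, 15, 34, 12, -2, -7, 0, 0]

Answer: [-8, 8, 15, 34, 12, -2, -7, 0, 0]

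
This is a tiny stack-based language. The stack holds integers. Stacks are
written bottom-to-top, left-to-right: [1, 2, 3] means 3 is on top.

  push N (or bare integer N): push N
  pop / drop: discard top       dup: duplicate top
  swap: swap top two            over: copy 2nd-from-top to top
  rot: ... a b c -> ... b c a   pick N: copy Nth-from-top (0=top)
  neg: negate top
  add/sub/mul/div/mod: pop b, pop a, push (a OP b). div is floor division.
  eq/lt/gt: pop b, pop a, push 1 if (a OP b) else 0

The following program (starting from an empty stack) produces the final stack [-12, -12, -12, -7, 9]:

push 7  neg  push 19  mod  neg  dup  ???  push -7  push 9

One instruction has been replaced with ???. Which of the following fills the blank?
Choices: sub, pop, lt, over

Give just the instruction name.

Answer: over

Derivation:
Stack before ???: [-12, -12]
Stack after ???:  [-12, -12, -12]
Checking each choice:
  sub: produces [0, -7, 9]
  pop: produces [-12, -7, 9]
  lt: produces [0, -7, 9]
  over: MATCH


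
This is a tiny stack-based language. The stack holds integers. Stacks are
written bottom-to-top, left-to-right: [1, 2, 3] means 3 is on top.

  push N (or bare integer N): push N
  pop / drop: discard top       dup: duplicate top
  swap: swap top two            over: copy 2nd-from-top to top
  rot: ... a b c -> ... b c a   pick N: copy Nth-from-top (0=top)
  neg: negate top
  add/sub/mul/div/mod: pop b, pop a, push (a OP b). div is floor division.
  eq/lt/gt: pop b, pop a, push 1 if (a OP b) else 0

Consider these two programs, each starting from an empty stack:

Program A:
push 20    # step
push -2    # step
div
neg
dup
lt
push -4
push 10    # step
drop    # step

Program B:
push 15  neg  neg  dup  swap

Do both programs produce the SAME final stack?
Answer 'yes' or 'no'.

Answer: no

Derivation:
Program A trace:
  After 'push 20': [20]
  After 'push -2': [20, -2]
  After 'div': [-10]
  After 'neg': [10]
  After 'dup': [10, 10]
  After 'lt': [0]
  After 'push -4': [0, -4]
  After 'push 10': [0, -4, 10]
  After 'drop': [0, -4]
Program A final stack: [0, -4]

Program B trace:
  After 'push 15': [15]
  After 'neg': [-15]
  After 'neg': [15]
  After 'dup': [15, 15]
  After 'swap': [15, 15]
Program B final stack: [15, 15]
Same: no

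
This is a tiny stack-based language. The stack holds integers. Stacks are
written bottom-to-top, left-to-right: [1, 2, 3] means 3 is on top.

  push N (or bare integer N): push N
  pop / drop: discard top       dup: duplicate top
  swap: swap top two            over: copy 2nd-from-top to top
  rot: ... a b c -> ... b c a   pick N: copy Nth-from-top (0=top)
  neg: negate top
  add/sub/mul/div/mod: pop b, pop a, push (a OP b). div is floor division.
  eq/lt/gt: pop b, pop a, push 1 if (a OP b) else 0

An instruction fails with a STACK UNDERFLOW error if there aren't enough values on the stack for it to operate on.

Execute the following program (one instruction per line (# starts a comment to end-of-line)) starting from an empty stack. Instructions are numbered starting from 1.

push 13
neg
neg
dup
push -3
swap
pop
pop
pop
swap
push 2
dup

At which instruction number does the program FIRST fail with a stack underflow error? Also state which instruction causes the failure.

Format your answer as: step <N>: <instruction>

Answer: step 10: swap

Derivation:
Step 1 ('push 13'): stack = [13], depth = 1
Step 2 ('neg'): stack = [-13], depth = 1
Step 3 ('neg'): stack = [13], depth = 1
Step 4 ('dup'): stack = [13, 13], depth = 2
Step 5 ('push -3'): stack = [13, 13, -3], depth = 3
Step 6 ('swap'): stack = [13, -3, 13], depth = 3
Step 7 ('pop'): stack = [13, -3], depth = 2
Step 8 ('pop'): stack = [13], depth = 1
Step 9 ('pop'): stack = [], depth = 0
Step 10 ('swap'): needs 2 value(s) but depth is 0 — STACK UNDERFLOW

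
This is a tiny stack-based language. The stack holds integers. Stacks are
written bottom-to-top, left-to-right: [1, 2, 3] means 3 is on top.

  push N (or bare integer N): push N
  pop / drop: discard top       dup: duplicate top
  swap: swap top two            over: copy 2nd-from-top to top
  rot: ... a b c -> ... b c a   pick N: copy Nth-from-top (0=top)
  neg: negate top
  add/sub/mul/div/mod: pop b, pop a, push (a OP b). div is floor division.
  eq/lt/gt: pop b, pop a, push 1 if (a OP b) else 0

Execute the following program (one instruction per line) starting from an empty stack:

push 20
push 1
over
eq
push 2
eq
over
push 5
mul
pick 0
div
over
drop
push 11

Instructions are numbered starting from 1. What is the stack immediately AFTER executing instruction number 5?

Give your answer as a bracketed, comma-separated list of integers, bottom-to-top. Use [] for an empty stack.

Step 1 ('push 20'): [20]
Step 2 ('push 1'): [20, 1]
Step 3 ('over'): [20, 1, 20]
Step 4 ('eq'): [20, 0]
Step 5 ('push 2'): [20, 0, 2]

Answer: [20, 0, 2]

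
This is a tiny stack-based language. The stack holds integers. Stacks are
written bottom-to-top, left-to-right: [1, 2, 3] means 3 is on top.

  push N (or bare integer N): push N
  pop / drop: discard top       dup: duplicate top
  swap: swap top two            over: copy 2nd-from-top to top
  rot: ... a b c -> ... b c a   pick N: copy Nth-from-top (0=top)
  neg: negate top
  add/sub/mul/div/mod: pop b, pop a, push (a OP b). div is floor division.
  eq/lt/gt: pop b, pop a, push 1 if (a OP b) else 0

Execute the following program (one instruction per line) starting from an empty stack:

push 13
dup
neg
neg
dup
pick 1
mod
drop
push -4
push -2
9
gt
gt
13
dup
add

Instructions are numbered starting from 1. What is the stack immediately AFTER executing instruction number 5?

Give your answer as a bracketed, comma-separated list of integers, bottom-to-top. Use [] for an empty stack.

Step 1 ('push 13'): [13]
Step 2 ('dup'): [13, 13]
Step 3 ('neg'): [13, -13]
Step 4 ('neg'): [13, 13]
Step 5 ('dup'): [13, 13, 13]

Answer: [13, 13, 13]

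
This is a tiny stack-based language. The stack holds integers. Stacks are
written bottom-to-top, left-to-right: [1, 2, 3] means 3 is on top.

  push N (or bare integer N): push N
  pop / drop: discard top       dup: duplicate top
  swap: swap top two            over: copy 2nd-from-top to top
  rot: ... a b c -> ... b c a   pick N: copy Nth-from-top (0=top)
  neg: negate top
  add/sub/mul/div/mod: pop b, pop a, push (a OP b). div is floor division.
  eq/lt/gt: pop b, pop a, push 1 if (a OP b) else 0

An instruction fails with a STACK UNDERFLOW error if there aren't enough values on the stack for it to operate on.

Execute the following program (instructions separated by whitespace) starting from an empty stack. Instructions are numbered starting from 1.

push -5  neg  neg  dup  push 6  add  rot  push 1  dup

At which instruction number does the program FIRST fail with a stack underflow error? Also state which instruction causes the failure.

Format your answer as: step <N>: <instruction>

Step 1 ('push -5'): stack = [-5], depth = 1
Step 2 ('neg'): stack = [5], depth = 1
Step 3 ('neg'): stack = [-5], depth = 1
Step 4 ('dup'): stack = [-5, -5], depth = 2
Step 5 ('push 6'): stack = [-5, -5, 6], depth = 3
Step 6 ('add'): stack = [-5, 1], depth = 2
Step 7 ('rot'): needs 3 value(s) but depth is 2 — STACK UNDERFLOW

Answer: step 7: rot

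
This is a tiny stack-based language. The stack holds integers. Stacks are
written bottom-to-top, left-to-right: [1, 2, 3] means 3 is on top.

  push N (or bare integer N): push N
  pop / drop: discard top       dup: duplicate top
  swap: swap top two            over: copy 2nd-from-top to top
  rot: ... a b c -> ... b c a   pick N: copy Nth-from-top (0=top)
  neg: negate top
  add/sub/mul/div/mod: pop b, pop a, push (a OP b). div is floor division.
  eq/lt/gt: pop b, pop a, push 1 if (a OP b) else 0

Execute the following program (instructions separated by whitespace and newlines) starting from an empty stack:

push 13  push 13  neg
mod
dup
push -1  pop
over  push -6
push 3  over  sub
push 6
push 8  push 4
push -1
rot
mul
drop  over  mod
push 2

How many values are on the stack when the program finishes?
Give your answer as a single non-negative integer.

Answer: 8

Derivation:
After 'push 13': stack = [13] (depth 1)
After 'push 13': stack = [13, 13] (depth 2)
After 'neg': stack = [13, -13] (depth 2)
After 'mod': stack = [0] (depth 1)
After 'dup': stack = [0, 0] (depth 2)
After 'push -1': stack = [0, 0, -1] (depth 3)
After 'pop': stack = [0, 0] (depth 2)
After 'over': stack = [0, 0, 0] (depth 3)
After 'push -6': stack = [0, 0, 0, -6] (depth 4)
After 'push 3': stack = [0, 0, 0, -6, 3] (depth 5)
  ...
After 'push 6': stack = [0, 0, 0, -6, 9, 6] (depth 6)
After 'push 8': stack = [0, 0, 0, -6, 9, 6, 8] (depth 7)
After 'push 4': stack = [0, 0, 0, -6, 9, 6, 8, 4] (depth 8)
After 'push -1': stack = [0, 0, 0, -6, 9, 6, 8, 4, -1] (depth 9)
After 'rot': stack = [0, 0, 0, -6, 9, 6, 4, -1, 8] (depth 9)
After 'mul': stack = [0, 0, 0, -6, 9, 6, 4, -8] (depth 8)
After 'drop': stack = [0, 0, 0, -6, 9, 6, 4] (depth 7)
After 'over': stack = [0, 0, 0, -6, 9, 6, 4, 6] (depth 8)
After 'mod': stack = [0, 0, 0, -6, 9, 6, 4] (depth 7)
After 'push 2': stack = [0, 0, 0, -6, 9, 6, 4, 2] (depth 8)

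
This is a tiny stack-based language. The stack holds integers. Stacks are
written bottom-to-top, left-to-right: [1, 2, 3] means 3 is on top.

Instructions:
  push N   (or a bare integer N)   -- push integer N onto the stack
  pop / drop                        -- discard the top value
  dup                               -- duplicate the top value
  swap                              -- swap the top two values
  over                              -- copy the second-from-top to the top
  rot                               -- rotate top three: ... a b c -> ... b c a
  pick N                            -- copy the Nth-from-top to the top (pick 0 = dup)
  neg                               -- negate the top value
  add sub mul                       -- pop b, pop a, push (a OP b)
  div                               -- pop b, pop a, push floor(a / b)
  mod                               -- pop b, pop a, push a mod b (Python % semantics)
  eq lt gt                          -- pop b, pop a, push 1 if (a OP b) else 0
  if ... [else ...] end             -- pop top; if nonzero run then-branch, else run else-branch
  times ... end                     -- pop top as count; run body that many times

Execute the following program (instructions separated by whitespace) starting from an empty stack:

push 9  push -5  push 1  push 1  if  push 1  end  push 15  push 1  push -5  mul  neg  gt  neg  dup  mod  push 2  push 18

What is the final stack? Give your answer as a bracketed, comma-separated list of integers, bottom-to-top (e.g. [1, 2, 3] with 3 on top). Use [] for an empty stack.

Answer: [9, -5, 1, 1, 0, 2, 18]

Derivation:
After 'push 9': [9]
After 'push -5': [9, -5]
After 'push 1': [9, -5, 1]
After 'push 1': [9, -5, 1, 1]
After 'if': [9, -5, 1]
After 'push 1': [9, -5, 1, 1]
After 'push 15': [9, -5, 1, 1, 15]
After 'push 1': [9, -5, 1, 1, 15, 1]
After 'push -5': [9, -5, 1, 1, 15, 1, -5]
After 'mul': [9, -5, 1, 1, 15, -5]
After 'neg': [9, -5, 1, 1, 15, 5]
After 'gt': [9, -5, 1, 1, 1]
After 'neg': [9, -5, 1, 1, -1]
After 'dup': [9, -5, 1, 1, -1, -1]
After 'mod': [9, -5, 1, 1, 0]
After 'push 2': [9, -5, 1, 1, 0, 2]
After 'push 18': [9, -5, 1, 1, 0, 2, 18]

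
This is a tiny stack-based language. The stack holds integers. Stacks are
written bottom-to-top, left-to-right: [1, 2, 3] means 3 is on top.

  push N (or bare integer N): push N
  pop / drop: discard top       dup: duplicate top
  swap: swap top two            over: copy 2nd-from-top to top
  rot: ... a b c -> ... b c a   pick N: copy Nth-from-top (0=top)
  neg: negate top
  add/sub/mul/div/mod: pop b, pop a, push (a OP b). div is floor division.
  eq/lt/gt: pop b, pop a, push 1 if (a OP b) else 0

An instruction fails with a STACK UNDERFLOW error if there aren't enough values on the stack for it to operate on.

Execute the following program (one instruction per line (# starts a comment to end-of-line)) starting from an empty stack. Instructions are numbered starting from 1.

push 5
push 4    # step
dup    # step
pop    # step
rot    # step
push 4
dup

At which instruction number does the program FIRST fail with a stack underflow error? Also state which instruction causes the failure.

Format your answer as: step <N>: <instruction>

Answer: step 5: rot

Derivation:
Step 1 ('push 5'): stack = [5], depth = 1
Step 2 ('push 4'): stack = [5, 4], depth = 2
Step 3 ('dup'): stack = [5, 4, 4], depth = 3
Step 4 ('pop'): stack = [5, 4], depth = 2
Step 5 ('rot'): needs 3 value(s) but depth is 2 — STACK UNDERFLOW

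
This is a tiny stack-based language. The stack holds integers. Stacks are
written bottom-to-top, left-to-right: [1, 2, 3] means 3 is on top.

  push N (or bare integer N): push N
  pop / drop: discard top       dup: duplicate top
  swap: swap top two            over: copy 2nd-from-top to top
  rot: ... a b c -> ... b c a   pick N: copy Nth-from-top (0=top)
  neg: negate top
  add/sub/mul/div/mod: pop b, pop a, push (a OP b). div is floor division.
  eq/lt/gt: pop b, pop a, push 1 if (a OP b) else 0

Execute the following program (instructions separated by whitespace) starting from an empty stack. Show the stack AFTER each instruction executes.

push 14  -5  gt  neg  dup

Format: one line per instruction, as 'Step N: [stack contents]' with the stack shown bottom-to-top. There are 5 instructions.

Step 1: [14]
Step 2: [14, -5]
Step 3: [1]
Step 4: [-1]
Step 5: [-1, -1]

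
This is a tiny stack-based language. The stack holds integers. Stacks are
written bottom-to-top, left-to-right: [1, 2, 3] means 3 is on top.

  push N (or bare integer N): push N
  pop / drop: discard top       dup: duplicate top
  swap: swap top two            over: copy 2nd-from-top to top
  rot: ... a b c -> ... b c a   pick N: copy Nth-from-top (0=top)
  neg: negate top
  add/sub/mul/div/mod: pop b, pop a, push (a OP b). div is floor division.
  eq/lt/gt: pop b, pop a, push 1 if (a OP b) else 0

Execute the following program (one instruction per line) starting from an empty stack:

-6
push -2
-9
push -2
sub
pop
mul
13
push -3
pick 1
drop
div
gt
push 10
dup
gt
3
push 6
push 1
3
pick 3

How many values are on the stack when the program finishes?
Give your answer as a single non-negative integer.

Answer: 7

Derivation:
After 'push -6': stack = [-6] (depth 1)
After 'push -2': stack = [-6, -2] (depth 2)
After 'push -9': stack = [-6, -2, -9] (depth 3)
After 'push -2': stack = [-6, -2, -9, -2] (depth 4)
After 'sub': stack = [-6, -2, -7] (depth 3)
After 'pop': stack = [-6, -2] (depth 2)
After 'mul': stack = [12] (depth 1)
After 'push 13': stack = [12, 13] (depth 2)
After 'push -3': stack = [12, 13, -3] (depth 3)
After 'pick 1': stack = [12, 13, -3, 13] (depth 4)
  ...
After 'div': stack = [12, -5] (depth 2)
After 'gt': stack = [1] (depth 1)
After 'push 10': stack = [1, 10] (depth 2)
After 'dup': stack = [1, 10, 10] (depth 3)
After 'gt': stack = [1, 0] (depth 2)
After 'push 3': stack = [1, 0, 3] (depth 3)
After 'push 6': stack = [1, 0, 3, 6] (depth 4)
After 'push 1': stack = [1, 0, 3, 6, 1] (depth 5)
After 'push 3': stack = [1, 0, 3, 6, 1, 3] (depth 6)
After 'pick 3': stack = [1, 0, 3, 6, 1, 3, 3] (depth 7)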